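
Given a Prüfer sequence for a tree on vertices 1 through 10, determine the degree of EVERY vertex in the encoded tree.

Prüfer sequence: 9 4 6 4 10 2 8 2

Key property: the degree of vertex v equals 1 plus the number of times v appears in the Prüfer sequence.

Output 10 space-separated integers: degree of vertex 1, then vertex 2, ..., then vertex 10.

Answer: 1 3 1 3 1 2 1 2 2 2

Derivation:
p_1 = 9: count[9] becomes 1
p_2 = 4: count[4] becomes 1
p_3 = 6: count[6] becomes 1
p_4 = 4: count[4] becomes 2
p_5 = 10: count[10] becomes 1
p_6 = 2: count[2] becomes 1
p_7 = 8: count[8] becomes 1
p_8 = 2: count[2] becomes 2
Degrees (1 + count): deg[1]=1+0=1, deg[2]=1+2=3, deg[3]=1+0=1, deg[4]=1+2=3, deg[5]=1+0=1, deg[6]=1+1=2, deg[7]=1+0=1, deg[8]=1+1=2, deg[9]=1+1=2, deg[10]=1+1=2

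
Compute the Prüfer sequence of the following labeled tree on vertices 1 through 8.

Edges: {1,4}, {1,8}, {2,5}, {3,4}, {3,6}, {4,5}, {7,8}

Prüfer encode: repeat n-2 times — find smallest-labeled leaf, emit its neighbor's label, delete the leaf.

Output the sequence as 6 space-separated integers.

Answer: 5 4 3 4 1 8

Derivation:
Step 1: leaves = {2,6,7}. Remove smallest leaf 2, emit neighbor 5.
Step 2: leaves = {5,6,7}. Remove smallest leaf 5, emit neighbor 4.
Step 3: leaves = {6,7}. Remove smallest leaf 6, emit neighbor 3.
Step 4: leaves = {3,7}. Remove smallest leaf 3, emit neighbor 4.
Step 5: leaves = {4,7}. Remove smallest leaf 4, emit neighbor 1.
Step 6: leaves = {1,7}. Remove smallest leaf 1, emit neighbor 8.
Done: 2 vertices remain (7, 8). Sequence = [5 4 3 4 1 8]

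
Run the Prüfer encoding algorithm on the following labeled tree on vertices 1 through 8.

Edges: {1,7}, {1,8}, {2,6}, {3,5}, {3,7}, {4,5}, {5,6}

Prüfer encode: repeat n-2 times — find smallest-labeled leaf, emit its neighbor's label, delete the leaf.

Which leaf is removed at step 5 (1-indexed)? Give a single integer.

Answer: 3

Derivation:
Step 1: current leaves = {2,4,8}. Remove leaf 2 (neighbor: 6).
Step 2: current leaves = {4,6,8}. Remove leaf 4 (neighbor: 5).
Step 3: current leaves = {6,8}. Remove leaf 6 (neighbor: 5).
Step 4: current leaves = {5,8}. Remove leaf 5 (neighbor: 3).
Step 5: current leaves = {3,8}. Remove leaf 3 (neighbor: 7).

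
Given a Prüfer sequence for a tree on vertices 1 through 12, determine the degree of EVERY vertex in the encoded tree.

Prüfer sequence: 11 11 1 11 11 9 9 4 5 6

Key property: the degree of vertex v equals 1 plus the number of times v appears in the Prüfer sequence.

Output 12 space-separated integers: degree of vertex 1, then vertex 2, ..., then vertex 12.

Answer: 2 1 1 2 2 2 1 1 3 1 5 1

Derivation:
p_1 = 11: count[11] becomes 1
p_2 = 11: count[11] becomes 2
p_3 = 1: count[1] becomes 1
p_4 = 11: count[11] becomes 3
p_5 = 11: count[11] becomes 4
p_6 = 9: count[9] becomes 1
p_7 = 9: count[9] becomes 2
p_8 = 4: count[4] becomes 1
p_9 = 5: count[5] becomes 1
p_10 = 6: count[6] becomes 1
Degrees (1 + count): deg[1]=1+1=2, deg[2]=1+0=1, deg[3]=1+0=1, deg[4]=1+1=2, deg[5]=1+1=2, deg[6]=1+1=2, deg[7]=1+0=1, deg[8]=1+0=1, deg[9]=1+2=3, deg[10]=1+0=1, deg[11]=1+4=5, deg[12]=1+0=1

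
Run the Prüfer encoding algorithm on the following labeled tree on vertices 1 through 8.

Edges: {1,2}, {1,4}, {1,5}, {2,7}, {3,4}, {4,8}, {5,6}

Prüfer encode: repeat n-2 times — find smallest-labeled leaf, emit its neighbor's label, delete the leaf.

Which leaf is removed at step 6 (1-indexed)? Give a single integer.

Answer: 1

Derivation:
Step 1: current leaves = {3,6,7,8}. Remove leaf 3 (neighbor: 4).
Step 2: current leaves = {6,7,8}. Remove leaf 6 (neighbor: 5).
Step 3: current leaves = {5,7,8}. Remove leaf 5 (neighbor: 1).
Step 4: current leaves = {7,8}. Remove leaf 7 (neighbor: 2).
Step 5: current leaves = {2,8}. Remove leaf 2 (neighbor: 1).
Step 6: current leaves = {1,8}. Remove leaf 1 (neighbor: 4).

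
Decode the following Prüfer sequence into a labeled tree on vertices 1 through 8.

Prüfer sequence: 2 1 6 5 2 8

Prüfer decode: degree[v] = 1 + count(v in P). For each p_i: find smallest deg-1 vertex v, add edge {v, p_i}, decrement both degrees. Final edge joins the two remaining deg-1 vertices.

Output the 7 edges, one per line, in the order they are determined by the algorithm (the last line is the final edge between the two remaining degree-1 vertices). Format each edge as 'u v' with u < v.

Answer: 2 3
1 4
1 6
5 6
2 5
2 8
7 8

Derivation:
Initial degrees: {1:2, 2:3, 3:1, 4:1, 5:2, 6:2, 7:1, 8:2}
Step 1: smallest deg-1 vertex = 3, p_1 = 2. Add edge {2,3}. Now deg[3]=0, deg[2]=2.
Step 2: smallest deg-1 vertex = 4, p_2 = 1. Add edge {1,4}. Now deg[4]=0, deg[1]=1.
Step 3: smallest deg-1 vertex = 1, p_3 = 6. Add edge {1,6}. Now deg[1]=0, deg[6]=1.
Step 4: smallest deg-1 vertex = 6, p_4 = 5. Add edge {5,6}. Now deg[6]=0, deg[5]=1.
Step 5: smallest deg-1 vertex = 5, p_5 = 2. Add edge {2,5}. Now deg[5]=0, deg[2]=1.
Step 6: smallest deg-1 vertex = 2, p_6 = 8. Add edge {2,8}. Now deg[2]=0, deg[8]=1.
Final: two remaining deg-1 vertices are 7, 8. Add edge {7,8}.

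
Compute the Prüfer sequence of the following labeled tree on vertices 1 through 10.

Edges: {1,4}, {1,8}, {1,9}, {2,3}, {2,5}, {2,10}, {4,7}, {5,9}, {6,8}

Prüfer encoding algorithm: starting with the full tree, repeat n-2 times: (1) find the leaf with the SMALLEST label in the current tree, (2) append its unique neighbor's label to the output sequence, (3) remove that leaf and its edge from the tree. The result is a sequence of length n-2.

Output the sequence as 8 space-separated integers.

Answer: 2 8 4 1 1 9 5 2

Derivation:
Step 1: leaves = {3,6,7,10}. Remove smallest leaf 3, emit neighbor 2.
Step 2: leaves = {6,7,10}. Remove smallest leaf 6, emit neighbor 8.
Step 3: leaves = {7,8,10}. Remove smallest leaf 7, emit neighbor 4.
Step 4: leaves = {4,8,10}. Remove smallest leaf 4, emit neighbor 1.
Step 5: leaves = {8,10}. Remove smallest leaf 8, emit neighbor 1.
Step 6: leaves = {1,10}. Remove smallest leaf 1, emit neighbor 9.
Step 7: leaves = {9,10}. Remove smallest leaf 9, emit neighbor 5.
Step 8: leaves = {5,10}. Remove smallest leaf 5, emit neighbor 2.
Done: 2 vertices remain (2, 10). Sequence = [2 8 4 1 1 9 5 2]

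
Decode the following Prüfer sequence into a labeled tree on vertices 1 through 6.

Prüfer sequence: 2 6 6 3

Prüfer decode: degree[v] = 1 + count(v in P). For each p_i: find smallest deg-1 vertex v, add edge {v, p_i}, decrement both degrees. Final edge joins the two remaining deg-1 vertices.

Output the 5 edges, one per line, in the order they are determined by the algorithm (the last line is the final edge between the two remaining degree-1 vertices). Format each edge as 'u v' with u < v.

Initial degrees: {1:1, 2:2, 3:2, 4:1, 5:1, 6:3}
Step 1: smallest deg-1 vertex = 1, p_1 = 2. Add edge {1,2}. Now deg[1]=0, deg[2]=1.
Step 2: smallest deg-1 vertex = 2, p_2 = 6. Add edge {2,6}. Now deg[2]=0, deg[6]=2.
Step 3: smallest deg-1 vertex = 4, p_3 = 6. Add edge {4,6}. Now deg[4]=0, deg[6]=1.
Step 4: smallest deg-1 vertex = 5, p_4 = 3. Add edge {3,5}. Now deg[5]=0, deg[3]=1.
Final: two remaining deg-1 vertices are 3, 6. Add edge {3,6}.

Answer: 1 2
2 6
4 6
3 5
3 6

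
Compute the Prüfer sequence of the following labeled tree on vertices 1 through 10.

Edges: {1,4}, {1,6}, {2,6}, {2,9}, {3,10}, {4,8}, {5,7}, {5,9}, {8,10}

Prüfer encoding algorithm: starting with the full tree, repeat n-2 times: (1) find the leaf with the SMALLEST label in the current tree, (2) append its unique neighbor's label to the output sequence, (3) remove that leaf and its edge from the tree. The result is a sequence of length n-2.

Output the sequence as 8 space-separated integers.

Step 1: leaves = {3,7}. Remove smallest leaf 3, emit neighbor 10.
Step 2: leaves = {7,10}. Remove smallest leaf 7, emit neighbor 5.
Step 3: leaves = {5,10}. Remove smallest leaf 5, emit neighbor 9.
Step 4: leaves = {9,10}. Remove smallest leaf 9, emit neighbor 2.
Step 5: leaves = {2,10}. Remove smallest leaf 2, emit neighbor 6.
Step 6: leaves = {6,10}. Remove smallest leaf 6, emit neighbor 1.
Step 7: leaves = {1,10}. Remove smallest leaf 1, emit neighbor 4.
Step 8: leaves = {4,10}. Remove smallest leaf 4, emit neighbor 8.
Done: 2 vertices remain (8, 10). Sequence = [10 5 9 2 6 1 4 8]

Answer: 10 5 9 2 6 1 4 8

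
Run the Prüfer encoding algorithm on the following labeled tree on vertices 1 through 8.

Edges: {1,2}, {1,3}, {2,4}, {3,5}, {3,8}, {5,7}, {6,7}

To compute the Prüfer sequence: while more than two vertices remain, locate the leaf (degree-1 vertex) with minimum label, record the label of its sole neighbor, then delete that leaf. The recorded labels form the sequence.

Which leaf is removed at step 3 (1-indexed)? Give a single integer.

Step 1: current leaves = {4,6,8}. Remove leaf 4 (neighbor: 2).
Step 2: current leaves = {2,6,8}. Remove leaf 2 (neighbor: 1).
Step 3: current leaves = {1,6,8}. Remove leaf 1 (neighbor: 3).

Answer: 1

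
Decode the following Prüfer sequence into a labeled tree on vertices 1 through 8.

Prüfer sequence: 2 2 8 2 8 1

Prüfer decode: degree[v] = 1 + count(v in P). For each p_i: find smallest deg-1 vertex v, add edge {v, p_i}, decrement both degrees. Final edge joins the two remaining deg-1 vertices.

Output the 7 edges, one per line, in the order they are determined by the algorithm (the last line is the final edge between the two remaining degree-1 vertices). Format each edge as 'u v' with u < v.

Initial degrees: {1:2, 2:4, 3:1, 4:1, 5:1, 6:1, 7:1, 8:3}
Step 1: smallest deg-1 vertex = 3, p_1 = 2. Add edge {2,3}. Now deg[3]=0, deg[2]=3.
Step 2: smallest deg-1 vertex = 4, p_2 = 2. Add edge {2,4}. Now deg[4]=0, deg[2]=2.
Step 3: smallest deg-1 vertex = 5, p_3 = 8. Add edge {5,8}. Now deg[5]=0, deg[8]=2.
Step 4: smallest deg-1 vertex = 6, p_4 = 2. Add edge {2,6}. Now deg[6]=0, deg[2]=1.
Step 5: smallest deg-1 vertex = 2, p_5 = 8. Add edge {2,8}. Now deg[2]=0, deg[8]=1.
Step 6: smallest deg-1 vertex = 7, p_6 = 1. Add edge {1,7}. Now deg[7]=0, deg[1]=1.
Final: two remaining deg-1 vertices are 1, 8. Add edge {1,8}.

Answer: 2 3
2 4
5 8
2 6
2 8
1 7
1 8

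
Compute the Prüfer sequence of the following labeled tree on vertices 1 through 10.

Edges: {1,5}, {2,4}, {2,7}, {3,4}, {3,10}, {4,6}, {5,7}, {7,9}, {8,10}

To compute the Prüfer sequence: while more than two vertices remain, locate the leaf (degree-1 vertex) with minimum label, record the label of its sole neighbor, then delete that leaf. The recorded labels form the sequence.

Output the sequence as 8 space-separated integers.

Step 1: leaves = {1,6,8,9}. Remove smallest leaf 1, emit neighbor 5.
Step 2: leaves = {5,6,8,9}. Remove smallest leaf 5, emit neighbor 7.
Step 3: leaves = {6,8,9}. Remove smallest leaf 6, emit neighbor 4.
Step 4: leaves = {8,9}. Remove smallest leaf 8, emit neighbor 10.
Step 5: leaves = {9,10}. Remove smallest leaf 9, emit neighbor 7.
Step 6: leaves = {7,10}. Remove smallest leaf 7, emit neighbor 2.
Step 7: leaves = {2,10}. Remove smallest leaf 2, emit neighbor 4.
Step 8: leaves = {4,10}. Remove smallest leaf 4, emit neighbor 3.
Done: 2 vertices remain (3, 10). Sequence = [5 7 4 10 7 2 4 3]

Answer: 5 7 4 10 7 2 4 3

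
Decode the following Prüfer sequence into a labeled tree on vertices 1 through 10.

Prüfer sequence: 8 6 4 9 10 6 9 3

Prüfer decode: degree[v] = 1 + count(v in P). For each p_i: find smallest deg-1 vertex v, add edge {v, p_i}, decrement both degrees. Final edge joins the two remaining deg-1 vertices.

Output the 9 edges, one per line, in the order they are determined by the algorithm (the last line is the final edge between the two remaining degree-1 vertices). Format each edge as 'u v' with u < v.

Initial degrees: {1:1, 2:1, 3:2, 4:2, 5:1, 6:3, 7:1, 8:2, 9:3, 10:2}
Step 1: smallest deg-1 vertex = 1, p_1 = 8. Add edge {1,8}. Now deg[1]=0, deg[8]=1.
Step 2: smallest deg-1 vertex = 2, p_2 = 6. Add edge {2,6}. Now deg[2]=0, deg[6]=2.
Step 3: smallest deg-1 vertex = 5, p_3 = 4. Add edge {4,5}. Now deg[5]=0, deg[4]=1.
Step 4: smallest deg-1 vertex = 4, p_4 = 9. Add edge {4,9}. Now deg[4]=0, deg[9]=2.
Step 5: smallest deg-1 vertex = 7, p_5 = 10. Add edge {7,10}. Now deg[7]=0, deg[10]=1.
Step 6: smallest deg-1 vertex = 8, p_6 = 6. Add edge {6,8}. Now deg[8]=0, deg[6]=1.
Step 7: smallest deg-1 vertex = 6, p_7 = 9. Add edge {6,9}. Now deg[6]=0, deg[9]=1.
Step 8: smallest deg-1 vertex = 9, p_8 = 3. Add edge {3,9}. Now deg[9]=0, deg[3]=1.
Final: two remaining deg-1 vertices are 3, 10. Add edge {3,10}.

Answer: 1 8
2 6
4 5
4 9
7 10
6 8
6 9
3 9
3 10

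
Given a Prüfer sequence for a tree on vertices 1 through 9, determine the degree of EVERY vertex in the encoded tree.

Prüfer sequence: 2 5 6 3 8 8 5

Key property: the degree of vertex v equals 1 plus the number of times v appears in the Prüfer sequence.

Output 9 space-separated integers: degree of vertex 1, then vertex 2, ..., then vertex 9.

Answer: 1 2 2 1 3 2 1 3 1

Derivation:
p_1 = 2: count[2] becomes 1
p_2 = 5: count[5] becomes 1
p_3 = 6: count[6] becomes 1
p_4 = 3: count[3] becomes 1
p_5 = 8: count[8] becomes 1
p_6 = 8: count[8] becomes 2
p_7 = 5: count[5] becomes 2
Degrees (1 + count): deg[1]=1+0=1, deg[2]=1+1=2, deg[3]=1+1=2, deg[4]=1+0=1, deg[5]=1+2=3, deg[6]=1+1=2, deg[7]=1+0=1, deg[8]=1+2=3, deg[9]=1+0=1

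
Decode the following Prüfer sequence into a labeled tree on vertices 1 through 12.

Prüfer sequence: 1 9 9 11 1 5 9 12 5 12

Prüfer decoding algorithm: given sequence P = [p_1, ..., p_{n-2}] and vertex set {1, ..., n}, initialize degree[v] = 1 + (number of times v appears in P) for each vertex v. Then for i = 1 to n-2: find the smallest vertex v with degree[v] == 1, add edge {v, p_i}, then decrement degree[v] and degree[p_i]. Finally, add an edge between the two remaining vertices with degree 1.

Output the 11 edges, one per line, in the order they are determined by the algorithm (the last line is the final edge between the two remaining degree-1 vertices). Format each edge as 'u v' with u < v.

Initial degrees: {1:3, 2:1, 3:1, 4:1, 5:3, 6:1, 7:1, 8:1, 9:4, 10:1, 11:2, 12:3}
Step 1: smallest deg-1 vertex = 2, p_1 = 1. Add edge {1,2}. Now deg[2]=0, deg[1]=2.
Step 2: smallest deg-1 vertex = 3, p_2 = 9. Add edge {3,9}. Now deg[3]=0, deg[9]=3.
Step 3: smallest deg-1 vertex = 4, p_3 = 9. Add edge {4,9}. Now deg[4]=0, deg[9]=2.
Step 4: smallest deg-1 vertex = 6, p_4 = 11. Add edge {6,11}. Now deg[6]=0, deg[11]=1.
Step 5: smallest deg-1 vertex = 7, p_5 = 1. Add edge {1,7}. Now deg[7]=0, deg[1]=1.
Step 6: smallest deg-1 vertex = 1, p_6 = 5. Add edge {1,5}. Now deg[1]=0, deg[5]=2.
Step 7: smallest deg-1 vertex = 8, p_7 = 9. Add edge {8,9}. Now deg[8]=0, deg[9]=1.
Step 8: smallest deg-1 vertex = 9, p_8 = 12. Add edge {9,12}. Now deg[9]=0, deg[12]=2.
Step 9: smallest deg-1 vertex = 10, p_9 = 5. Add edge {5,10}. Now deg[10]=0, deg[5]=1.
Step 10: smallest deg-1 vertex = 5, p_10 = 12. Add edge {5,12}. Now deg[5]=0, deg[12]=1.
Final: two remaining deg-1 vertices are 11, 12. Add edge {11,12}.

Answer: 1 2
3 9
4 9
6 11
1 7
1 5
8 9
9 12
5 10
5 12
11 12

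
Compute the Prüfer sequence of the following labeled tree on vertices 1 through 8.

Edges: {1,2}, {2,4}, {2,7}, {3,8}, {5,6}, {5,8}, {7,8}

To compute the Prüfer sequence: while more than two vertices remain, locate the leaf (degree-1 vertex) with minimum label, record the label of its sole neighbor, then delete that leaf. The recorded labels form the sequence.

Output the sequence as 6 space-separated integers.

Step 1: leaves = {1,3,4,6}. Remove smallest leaf 1, emit neighbor 2.
Step 2: leaves = {3,4,6}. Remove smallest leaf 3, emit neighbor 8.
Step 3: leaves = {4,6}. Remove smallest leaf 4, emit neighbor 2.
Step 4: leaves = {2,6}. Remove smallest leaf 2, emit neighbor 7.
Step 5: leaves = {6,7}. Remove smallest leaf 6, emit neighbor 5.
Step 6: leaves = {5,7}. Remove smallest leaf 5, emit neighbor 8.
Done: 2 vertices remain (7, 8). Sequence = [2 8 2 7 5 8]

Answer: 2 8 2 7 5 8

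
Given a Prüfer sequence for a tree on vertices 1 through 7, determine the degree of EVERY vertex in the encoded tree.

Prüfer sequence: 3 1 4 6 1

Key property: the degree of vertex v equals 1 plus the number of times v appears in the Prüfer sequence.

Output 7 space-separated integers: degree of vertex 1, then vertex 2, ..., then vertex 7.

p_1 = 3: count[3] becomes 1
p_2 = 1: count[1] becomes 1
p_3 = 4: count[4] becomes 1
p_4 = 6: count[6] becomes 1
p_5 = 1: count[1] becomes 2
Degrees (1 + count): deg[1]=1+2=3, deg[2]=1+0=1, deg[3]=1+1=2, deg[4]=1+1=2, deg[5]=1+0=1, deg[6]=1+1=2, deg[7]=1+0=1

Answer: 3 1 2 2 1 2 1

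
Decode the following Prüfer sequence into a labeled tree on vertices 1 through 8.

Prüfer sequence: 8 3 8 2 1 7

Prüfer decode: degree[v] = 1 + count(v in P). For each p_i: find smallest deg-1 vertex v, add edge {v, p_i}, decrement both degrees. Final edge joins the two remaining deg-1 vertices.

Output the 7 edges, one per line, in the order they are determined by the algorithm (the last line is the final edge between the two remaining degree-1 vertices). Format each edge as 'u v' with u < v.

Initial degrees: {1:2, 2:2, 3:2, 4:1, 5:1, 6:1, 7:2, 8:3}
Step 1: smallest deg-1 vertex = 4, p_1 = 8. Add edge {4,8}. Now deg[4]=0, deg[8]=2.
Step 2: smallest deg-1 vertex = 5, p_2 = 3. Add edge {3,5}. Now deg[5]=0, deg[3]=1.
Step 3: smallest deg-1 vertex = 3, p_3 = 8. Add edge {3,8}. Now deg[3]=0, deg[8]=1.
Step 4: smallest deg-1 vertex = 6, p_4 = 2. Add edge {2,6}. Now deg[6]=0, deg[2]=1.
Step 5: smallest deg-1 vertex = 2, p_5 = 1. Add edge {1,2}. Now deg[2]=0, deg[1]=1.
Step 6: smallest deg-1 vertex = 1, p_6 = 7. Add edge {1,7}. Now deg[1]=0, deg[7]=1.
Final: two remaining deg-1 vertices are 7, 8. Add edge {7,8}.

Answer: 4 8
3 5
3 8
2 6
1 2
1 7
7 8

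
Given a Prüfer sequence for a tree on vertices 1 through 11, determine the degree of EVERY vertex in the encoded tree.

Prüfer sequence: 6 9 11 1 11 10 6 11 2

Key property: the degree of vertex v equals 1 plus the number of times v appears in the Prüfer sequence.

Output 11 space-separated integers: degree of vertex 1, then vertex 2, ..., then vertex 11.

Answer: 2 2 1 1 1 3 1 1 2 2 4

Derivation:
p_1 = 6: count[6] becomes 1
p_2 = 9: count[9] becomes 1
p_3 = 11: count[11] becomes 1
p_4 = 1: count[1] becomes 1
p_5 = 11: count[11] becomes 2
p_6 = 10: count[10] becomes 1
p_7 = 6: count[6] becomes 2
p_8 = 11: count[11] becomes 3
p_9 = 2: count[2] becomes 1
Degrees (1 + count): deg[1]=1+1=2, deg[2]=1+1=2, deg[3]=1+0=1, deg[4]=1+0=1, deg[5]=1+0=1, deg[6]=1+2=3, deg[7]=1+0=1, deg[8]=1+0=1, deg[9]=1+1=2, deg[10]=1+1=2, deg[11]=1+3=4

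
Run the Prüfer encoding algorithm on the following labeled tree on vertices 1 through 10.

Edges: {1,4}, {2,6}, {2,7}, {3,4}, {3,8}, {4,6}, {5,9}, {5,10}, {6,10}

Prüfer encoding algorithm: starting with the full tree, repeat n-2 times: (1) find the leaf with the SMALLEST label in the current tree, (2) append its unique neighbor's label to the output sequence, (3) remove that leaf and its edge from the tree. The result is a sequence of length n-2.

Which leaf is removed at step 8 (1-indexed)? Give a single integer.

Answer: 9

Derivation:
Step 1: current leaves = {1,7,8,9}. Remove leaf 1 (neighbor: 4).
Step 2: current leaves = {7,8,9}. Remove leaf 7 (neighbor: 2).
Step 3: current leaves = {2,8,9}. Remove leaf 2 (neighbor: 6).
Step 4: current leaves = {8,9}. Remove leaf 8 (neighbor: 3).
Step 5: current leaves = {3,9}. Remove leaf 3 (neighbor: 4).
Step 6: current leaves = {4,9}. Remove leaf 4 (neighbor: 6).
Step 7: current leaves = {6,9}. Remove leaf 6 (neighbor: 10).
Step 8: current leaves = {9,10}. Remove leaf 9 (neighbor: 5).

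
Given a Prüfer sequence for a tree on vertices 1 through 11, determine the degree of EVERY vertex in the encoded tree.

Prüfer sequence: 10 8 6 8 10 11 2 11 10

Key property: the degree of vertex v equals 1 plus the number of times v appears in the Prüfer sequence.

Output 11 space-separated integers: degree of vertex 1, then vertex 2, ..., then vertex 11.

p_1 = 10: count[10] becomes 1
p_2 = 8: count[8] becomes 1
p_3 = 6: count[6] becomes 1
p_4 = 8: count[8] becomes 2
p_5 = 10: count[10] becomes 2
p_6 = 11: count[11] becomes 1
p_7 = 2: count[2] becomes 1
p_8 = 11: count[11] becomes 2
p_9 = 10: count[10] becomes 3
Degrees (1 + count): deg[1]=1+0=1, deg[2]=1+1=2, deg[3]=1+0=1, deg[4]=1+0=1, deg[5]=1+0=1, deg[6]=1+1=2, deg[7]=1+0=1, deg[8]=1+2=3, deg[9]=1+0=1, deg[10]=1+3=4, deg[11]=1+2=3

Answer: 1 2 1 1 1 2 1 3 1 4 3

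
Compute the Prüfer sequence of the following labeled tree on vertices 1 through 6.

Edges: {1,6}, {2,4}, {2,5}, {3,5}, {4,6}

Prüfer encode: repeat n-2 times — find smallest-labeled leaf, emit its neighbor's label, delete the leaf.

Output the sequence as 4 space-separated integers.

Step 1: leaves = {1,3}. Remove smallest leaf 1, emit neighbor 6.
Step 2: leaves = {3,6}. Remove smallest leaf 3, emit neighbor 5.
Step 3: leaves = {5,6}. Remove smallest leaf 5, emit neighbor 2.
Step 4: leaves = {2,6}. Remove smallest leaf 2, emit neighbor 4.
Done: 2 vertices remain (4, 6). Sequence = [6 5 2 4]

Answer: 6 5 2 4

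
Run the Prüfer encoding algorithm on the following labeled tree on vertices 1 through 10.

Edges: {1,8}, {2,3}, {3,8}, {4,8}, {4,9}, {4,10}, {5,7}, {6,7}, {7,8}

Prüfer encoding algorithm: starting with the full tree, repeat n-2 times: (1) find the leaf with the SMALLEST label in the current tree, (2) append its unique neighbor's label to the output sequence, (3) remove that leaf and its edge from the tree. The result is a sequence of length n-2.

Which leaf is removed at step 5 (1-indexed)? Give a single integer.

Answer: 6

Derivation:
Step 1: current leaves = {1,2,5,6,9,10}. Remove leaf 1 (neighbor: 8).
Step 2: current leaves = {2,5,6,9,10}. Remove leaf 2 (neighbor: 3).
Step 3: current leaves = {3,5,6,9,10}. Remove leaf 3 (neighbor: 8).
Step 4: current leaves = {5,6,9,10}. Remove leaf 5 (neighbor: 7).
Step 5: current leaves = {6,9,10}. Remove leaf 6 (neighbor: 7).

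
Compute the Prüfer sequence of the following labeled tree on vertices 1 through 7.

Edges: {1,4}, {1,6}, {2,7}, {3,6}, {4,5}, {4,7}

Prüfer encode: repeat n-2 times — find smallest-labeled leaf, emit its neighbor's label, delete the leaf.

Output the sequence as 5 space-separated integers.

Answer: 7 6 4 1 4

Derivation:
Step 1: leaves = {2,3,5}. Remove smallest leaf 2, emit neighbor 7.
Step 2: leaves = {3,5,7}. Remove smallest leaf 3, emit neighbor 6.
Step 3: leaves = {5,6,7}. Remove smallest leaf 5, emit neighbor 4.
Step 4: leaves = {6,7}. Remove smallest leaf 6, emit neighbor 1.
Step 5: leaves = {1,7}. Remove smallest leaf 1, emit neighbor 4.
Done: 2 vertices remain (4, 7). Sequence = [7 6 4 1 4]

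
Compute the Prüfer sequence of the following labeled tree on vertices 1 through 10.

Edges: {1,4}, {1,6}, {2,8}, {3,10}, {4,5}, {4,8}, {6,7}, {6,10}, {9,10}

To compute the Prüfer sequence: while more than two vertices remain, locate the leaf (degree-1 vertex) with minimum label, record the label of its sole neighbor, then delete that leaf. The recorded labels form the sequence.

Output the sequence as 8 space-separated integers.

Step 1: leaves = {2,3,5,7,9}. Remove smallest leaf 2, emit neighbor 8.
Step 2: leaves = {3,5,7,8,9}. Remove smallest leaf 3, emit neighbor 10.
Step 3: leaves = {5,7,8,9}. Remove smallest leaf 5, emit neighbor 4.
Step 4: leaves = {7,8,9}. Remove smallest leaf 7, emit neighbor 6.
Step 5: leaves = {8,9}. Remove smallest leaf 8, emit neighbor 4.
Step 6: leaves = {4,9}. Remove smallest leaf 4, emit neighbor 1.
Step 7: leaves = {1,9}. Remove smallest leaf 1, emit neighbor 6.
Step 8: leaves = {6,9}. Remove smallest leaf 6, emit neighbor 10.
Done: 2 vertices remain (9, 10). Sequence = [8 10 4 6 4 1 6 10]

Answer: 8 10 4 6 4 1 6 10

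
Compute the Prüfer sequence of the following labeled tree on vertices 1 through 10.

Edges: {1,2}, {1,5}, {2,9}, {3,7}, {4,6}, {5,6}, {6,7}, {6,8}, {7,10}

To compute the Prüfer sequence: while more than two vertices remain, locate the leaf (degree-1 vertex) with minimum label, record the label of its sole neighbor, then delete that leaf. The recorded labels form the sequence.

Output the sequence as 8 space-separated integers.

Step 1: leaves = {3,4,8,9,10}. Remove smallest leaf 3, emit neighbor 7.
Step 2: leaves = {4,8,9,10}. Remove smallest leaf 4, emit neighbor 6.
Step 3: leaves = {8,9,10}. Remove smallest leaf 8, emit neighbor 6.
Step 4: leaves = {9,10}. Remove smallest leaf 9, emit neighbor 2.
Step 5: leaves = {2,10}. Remove smallest leaf 2, emit neighbor 1.
Step 6: leaves = {1,10}. Remove smallest leaf 1, emit neighbor 5.
Step 7: leaves = {5,10}. Remove smallest leaf 5, emit neighbor 6.
Step 8: leaves = {6,10}. Remove smallest leaf 6, emit neighbor 7.
Done: 2 vertices remain (7, 10). Sequence = [7 6 6 2 1 5 6 7]

Answer: 7 6 6 2 1 5 6 7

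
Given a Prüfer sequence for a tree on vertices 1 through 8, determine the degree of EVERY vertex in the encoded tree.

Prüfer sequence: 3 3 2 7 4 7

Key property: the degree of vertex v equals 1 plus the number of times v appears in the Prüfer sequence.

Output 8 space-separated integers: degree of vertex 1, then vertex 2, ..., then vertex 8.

p_1 = 3: count[3] becomes 1
p_2 = 3: count[3] becomes 2
p_3 = 2: count[2] becomes 1
p_4 = 7: count[7] becomes 1
p_5 = 4: count[4] becomes 1
p_6 = 7: count[7] becomes 2
Degrees (1 + count): deg[1]=1+0=1, deg[2]=1+1=2, deg[3]=1+2=3, deg[4]=1+1=2, deg[5]=1+0=1, deg[6]=1+0=1, deg[7]=1+2=3, deg[8]=1+0=1

Answer: 1 2 3 2 1 1 3 1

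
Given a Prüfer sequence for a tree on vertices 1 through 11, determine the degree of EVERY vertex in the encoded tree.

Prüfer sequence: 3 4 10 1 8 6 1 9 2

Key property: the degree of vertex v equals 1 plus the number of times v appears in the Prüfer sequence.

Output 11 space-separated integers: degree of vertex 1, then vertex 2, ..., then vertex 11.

Answer: 3 2 2 2 1 2 1 2 2 2 1

Derivation:
p_1 = 3: count[3] becomes 1
p_2 = 4: count[4] becomes 1
p_3 = 10: count[10] becomes 1
p_4 = 1: count[1] becomes 1
p_5 = 8: count[8] becomes 1
p_6 = 6: count[6] becomes 1
p_7 = 1: count[1] becomes 2
p_8 = 9: count[9] becomes 1
p_9 = 2: count[2] becomes 1
Degrees (1 + count): deg[1]=1+2=3, deg[2]=1+1=2, deg[3]=1+1=2, deg[4]=1+1=2, deg[5]=1+0=1, deg[6]=1+1=2, deg[7]=1+0=1, deg[8]=1+1=2, deg[9]=1+1=2, deg[10]=1+1=2, deg[11]=1+0=1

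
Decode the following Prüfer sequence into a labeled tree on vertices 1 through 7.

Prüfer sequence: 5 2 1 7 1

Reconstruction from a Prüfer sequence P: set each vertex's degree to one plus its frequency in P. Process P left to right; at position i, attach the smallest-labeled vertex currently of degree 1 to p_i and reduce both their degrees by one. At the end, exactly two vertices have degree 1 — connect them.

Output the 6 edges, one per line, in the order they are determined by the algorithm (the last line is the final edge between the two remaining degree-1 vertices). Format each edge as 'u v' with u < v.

Initial degrees: {1:3, 2:2, 3:1, 4:1, 5:2, 6:1, 7:2}
Step 1: smallest deg-1 vertex = 3, p_1 = 5. Add edge {3,5}. Now deg[3]=0, deg[5]=1.
Step 2: smallest deg-1 vertex = 4, p_2 = 2. Add edge {2,4}. Now deg[4]=0, deg[2]=1.
Step 3: smallest deg-1 vertex = 2, p_3 = 1. Add edge {1,2}. Now deg[2]=0, deg[1]=2.
Step 4: smallest deg-1 vertex = 5, p_4 = 7. Add edge {5,7}. Now deg[5]=0, deg[7]=1.
Step 5: smallest deg-1 vertex = 6, p_5 = 1. Add edge {1,6}. Now deg[6]=0, deg[1]=1.
Final: two remaining deg-1 vertices are 1, 7. Add edge {1,7}.

Answer: 3 5
2 4
1 2
5 7
1 6
1 7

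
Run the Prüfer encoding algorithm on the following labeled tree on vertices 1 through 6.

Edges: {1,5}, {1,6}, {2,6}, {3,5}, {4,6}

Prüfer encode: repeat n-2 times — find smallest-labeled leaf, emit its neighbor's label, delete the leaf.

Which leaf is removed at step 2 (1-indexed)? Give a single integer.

Step 1: current leaves = {2,3,4}. Remove leaf 2 (neighbor: 6).
Step 2: current leaves = {3,4}. Remove leaf 3 (neighbor: 5).

Answer: 3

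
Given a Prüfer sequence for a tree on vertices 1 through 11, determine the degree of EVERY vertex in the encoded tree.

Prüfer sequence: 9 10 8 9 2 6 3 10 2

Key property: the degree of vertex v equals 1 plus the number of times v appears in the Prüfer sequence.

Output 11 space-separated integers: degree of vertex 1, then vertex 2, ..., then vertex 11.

p_1 = 9: count[9] becomes 1
p_2 = 10: count[10] becomes 1
p_3 = 8: count[8] becomes 1
p_4 = 9: count[9] becomes 2
p_5 = 2: count[2] becomes 1
p_6 = 6: count[6] becomes 1
p_7 = 3: count[3] becomes 1
p_8 = 10: count[10] becomes 2
p_9 = 2: count[2] becomes 2
Degrees (1 + count): deg[1]=1+0=1, deg[2]=1+2=3, deg[3]=1+1=2, deg[4]=1+0=1, deg[5]=1+0=1, deg[6]=1+1=2, deg[7]=1+0=1, deg[8]=1+1=2, deg[9]=1+2=3, deg[10]=1+2=3, deg[11]=1+0=1

Answer: 1 3 2 1 1 2 1 2 3 3 1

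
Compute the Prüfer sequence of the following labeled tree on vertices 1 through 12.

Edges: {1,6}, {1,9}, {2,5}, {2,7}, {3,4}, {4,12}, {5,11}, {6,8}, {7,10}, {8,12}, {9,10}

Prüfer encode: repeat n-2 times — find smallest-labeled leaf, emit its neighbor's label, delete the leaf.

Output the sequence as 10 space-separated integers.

Answer: 4 12 5 2 7 10 9 1 6 8

Derivation:
Step 1: leaves = {3,11}. Remove smallest leaf 3, emit neighbor 4.
Step 2: leaves = {4,11}. Remove smallest leaf 4, emit neighbor 12.
Step 3: leaves = {11,12}. Remove smallest leaf 11, emit neighbor 5.
Step 4: leaves = {5,12}. Remove smallest leaf 5, emit neighbor 2.
Step 5: leaves = {2,12}. Remove smallest leaf 2, emit neighbor 7.
Step 6: leaves = {7,12}. Remove smallest leaf 7, emit neighbor 10.
Step 7: leaves = {10,12}. Remove smallest leaf 10, emit neighbor 9.
Step 8: leaves = {9,12}. Remove smallest leaf 9, emit neighbor 1.
Step 9: leaves = {1,12}. Remove smallest leaf 1, emit neighbor 6.
Step 10: leaves = {6,12}. Remove smallest leaf 6, emit neighbor 8.
Done: 2 vertices remain (8, 12). Sequence = [4 12 5 2 7 10 9 1 6 8]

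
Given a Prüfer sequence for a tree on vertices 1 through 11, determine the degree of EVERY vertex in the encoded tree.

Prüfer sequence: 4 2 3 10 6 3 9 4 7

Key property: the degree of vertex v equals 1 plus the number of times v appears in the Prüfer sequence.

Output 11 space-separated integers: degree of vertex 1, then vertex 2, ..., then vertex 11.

p_1 = 4: count[4] becomes 1
p_2 = 2: count[2] becomes 1
p_3 = 3: count[3] becomes 1
p_4 = 10: count[10] becomes 1
p_5 = 6: count[6] becomes 1
p_6 = 3: count[3] becomes 2
p_7 = 9: count[9] becomes 1
p_8 = 4: count[4] becomes 2
p_9 = 7: count[7] becomes 1
Degrees (1 + count): deg[1]=1+0=1, deg[2]=1+1=2, deg[3]=1+2=3, deg[4]=1+2=3, deg[5]=1+0=1, deg[6]=1+1=2, deg[7]=1+1=2, deg[8]=1+0=1, deg[9]=1+1=2, deg[10]=1+1=2, deg[11]=1+0=1

Answer: 1 2 3 3 1 2 2 1 2 2 1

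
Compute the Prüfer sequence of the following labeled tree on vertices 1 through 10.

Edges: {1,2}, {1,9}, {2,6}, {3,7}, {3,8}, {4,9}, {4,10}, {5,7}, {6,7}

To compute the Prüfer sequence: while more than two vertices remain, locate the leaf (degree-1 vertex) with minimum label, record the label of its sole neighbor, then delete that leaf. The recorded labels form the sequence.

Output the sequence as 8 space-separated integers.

Answer: 7 3 7 6 2 1 9 4

Derivation:
Step 1: leaves = {5,8,10}. Remove smallest leaf 5, emit neighbor 7.
Step 2: leaves = {8,10}. Remove smallest leaf 8, emit neighbor 3.
Step 3: leaves = {3,10}. Remove smallest leaf 3, emit neighbor 7.
Step 4: leaves = {7,10}. Remove smallest leaf 7, emit neighbor 6.
Step 5: leaves = {6,10}. Remove smallest leaf 6, emit neighbor 2.
Step 6: leaves = {2,10}. Remove smallest leaf 2, emit neighbor 1.
Step 7: leaves = {1,10}. Remove smallest leaf 1, emit neighbor 9.
Step 8: leaves = {9,10}. Remove smallest leaf 9, emit neighbor 4.
Done: 2 vertices remain (4, 10). Sequence = [7 3 7 6 2 1 9 4]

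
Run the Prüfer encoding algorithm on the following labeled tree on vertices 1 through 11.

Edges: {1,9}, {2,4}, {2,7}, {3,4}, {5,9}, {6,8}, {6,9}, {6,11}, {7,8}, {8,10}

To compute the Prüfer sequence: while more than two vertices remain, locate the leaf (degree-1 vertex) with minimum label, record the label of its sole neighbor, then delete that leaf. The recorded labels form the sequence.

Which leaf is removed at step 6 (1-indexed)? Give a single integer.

Step 1: current leaves = {1,3,5,10,11}. Remove leaf 1 (neighbor: 9).
Step 2: current leaves = {3,5,10,11}. Remove leaf 3 (neighbor: 4).
Step 3: current leaves = {4,5,10,11}. Remove leaf 4 (neighbor: 2).
Step 4: current leaves = {2,5,10,11}. Remove leaf 2 (neighbor: 7).
Step 5: current leaves = {5,7,10,11}. Remove leaf 5 (neighbor: 9).
Step 6: current leaves = {7,9,10,11}. Remove leaf 7 (neighbor: 8).

Answer: 7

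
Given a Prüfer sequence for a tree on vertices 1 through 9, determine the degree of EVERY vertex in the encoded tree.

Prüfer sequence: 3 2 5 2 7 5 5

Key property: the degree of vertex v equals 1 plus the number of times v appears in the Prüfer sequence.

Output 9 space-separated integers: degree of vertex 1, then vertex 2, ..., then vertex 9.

Answer: 1 3 2 1 4 1 2 1 1

Derivation:
p_1 = 3: count[3] becomes 1
p_2 = 2: count[2] becomes 1
p_3 = 5: count[5] becomes 1
p_4 = 2: count[2] becomes 2
p_5 = 7: count[7] becomes 1
p_6 = 5: count[5] becomes 2
p_7 = 5: count[5] becomes 3
Degrees (1 + count): deg[1]=1+0=1, deg[2]=1+2=3, deg[3]=1+1=2, deg[4]=1+0=1, deg[5]=1+3=4, deg[6]=1+0=1, deg[7]=1+1=2, deg[8]=1+0=1, deg[9]=1+0=1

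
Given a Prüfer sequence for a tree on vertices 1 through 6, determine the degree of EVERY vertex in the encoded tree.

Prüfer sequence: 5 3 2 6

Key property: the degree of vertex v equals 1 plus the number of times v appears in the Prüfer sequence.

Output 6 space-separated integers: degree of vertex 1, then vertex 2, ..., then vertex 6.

p_1 = 5: count[5] becomes 1
p_2 = 3: count[3] becomes 1
p_3 = 2: count[2] becomes 1
p_4 = 6: count[6] becomes 1
Degrees (1 + count): deg[1]=1+0=1, deg[2]=1+1=2, deg[3]=1+1=2, deg[4]=1+0=1, deg[5]=1+1=2, deg[6]=1+1=2

Answer: 1 2 2 1 2 2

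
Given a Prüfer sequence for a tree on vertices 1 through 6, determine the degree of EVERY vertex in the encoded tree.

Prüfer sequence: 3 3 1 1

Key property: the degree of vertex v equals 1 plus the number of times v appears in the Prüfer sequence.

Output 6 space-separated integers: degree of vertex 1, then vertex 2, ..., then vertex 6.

p_1 = 3: count[3] becomes 1
p_2 = 3: count[3] becomes 2
p_3 = 1: count[1] becomes 1
p_4 = 1: count[1] becomes 2
Degrees (1 + count): deg[1]=1+2=3, deg[2]=1+0=1, deg[3]=1+2=3, deg[4]=1+0=1, deg[5]=1+0=1, deg[6]=1+0=1

Answer: 3 1 3 1 1 1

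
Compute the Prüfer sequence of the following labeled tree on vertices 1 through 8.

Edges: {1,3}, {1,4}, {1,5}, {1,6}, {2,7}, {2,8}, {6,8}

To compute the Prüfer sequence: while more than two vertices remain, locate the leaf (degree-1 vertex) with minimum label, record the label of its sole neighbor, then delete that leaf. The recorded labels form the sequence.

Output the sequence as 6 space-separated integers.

Answer: 1 1 1 6 8 2

Derivation:
Step 1: leaves = {3,4,5,7}. Remove smallest leaf 3, emit neighbor 1.
Step 2: leaves = {4,5,7}. Remove smallest leaf 4, emit neighbor 1.
Step 3: leaves = {5,7}. Remove smallest leaf 5, emit neighbor 1.
Step 4: leaves = {1,7}. Remove smallest leaf 1, emit neighbor 6.
Step 5: leaves = {6,7}. Remove smallest leaf 6, emit neighbor 8.
Step 6: leaves = {7,8}. Remove smallest leaf 7, emit neighbor 2.
Done: 2 vertices remain (2, 8). Sequence = [1 1 1 6 8 2]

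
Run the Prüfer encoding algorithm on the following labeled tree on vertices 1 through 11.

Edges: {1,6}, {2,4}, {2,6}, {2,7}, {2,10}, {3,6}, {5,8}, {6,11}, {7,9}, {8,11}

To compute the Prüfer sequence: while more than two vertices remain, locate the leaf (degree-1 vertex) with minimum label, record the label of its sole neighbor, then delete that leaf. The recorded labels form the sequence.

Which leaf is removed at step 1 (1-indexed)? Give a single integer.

Step 1: current leaves = {1,3,4,5,9,10}. Remove leaf 1 (neighbor: 6).

Answer: 1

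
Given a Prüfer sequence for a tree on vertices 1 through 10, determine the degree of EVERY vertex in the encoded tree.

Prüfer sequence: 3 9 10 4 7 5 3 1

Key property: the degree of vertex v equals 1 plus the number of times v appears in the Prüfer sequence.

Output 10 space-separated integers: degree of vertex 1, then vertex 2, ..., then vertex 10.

p_1 = 3: count[3] becomes 1
p_2 = 9: count[9] becomes 1
p_3 = 10: count[10] becomes 1
p_4 = 4: count[4] becomes 1
p_5 = 7: count[7] becomes 1
p_6 = 5: count[5] becomes 1
p_7 = 3: count[3] becomes 2
p_8 = 1: count[1] becomes 1
Degrees (1 + count): deg[1]=1+1=2, deg[2]=1+0=1, deg[3]=1+2=3, deg[4]=1+1=2, deg[5]=1+1=2, deg[6]=1+0=1, deg[7]=1+1=2, deg[8]=1+0=1, deg[9]=1+1=2, deg[10]=1+1=2

Answer: 2 1 3 2 2 1 2 1 2 2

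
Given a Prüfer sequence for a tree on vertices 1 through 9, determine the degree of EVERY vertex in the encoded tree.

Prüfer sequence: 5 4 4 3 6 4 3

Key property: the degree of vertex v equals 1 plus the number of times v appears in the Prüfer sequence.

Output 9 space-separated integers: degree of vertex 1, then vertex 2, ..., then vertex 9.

Answer: 1 1 3 4 2 2 1 1 1

Derivation:
p_1 = 5: count[5] becomes 1
p_2 = 4: count[4] becomes 1
p_3 = 4: count[4] becomes 2
p_4 = 3: count[3] becomes 1
p_5 = 6: count[6] becomes 1
p_6 = 4: count[4] becomes 3
p_7 = 3: count[3] becomes 2
Degrees (1 + count): deg[1]=1+0=1, deg[2]=1+0=1, deg[3]=1+2=3, deg[4]=1+3=4, deg[5]=1+1=2, deg[6]=1+1=2, deg[7]=1+0=1, deg[8]=1+0=1, deg[9]=1+0=1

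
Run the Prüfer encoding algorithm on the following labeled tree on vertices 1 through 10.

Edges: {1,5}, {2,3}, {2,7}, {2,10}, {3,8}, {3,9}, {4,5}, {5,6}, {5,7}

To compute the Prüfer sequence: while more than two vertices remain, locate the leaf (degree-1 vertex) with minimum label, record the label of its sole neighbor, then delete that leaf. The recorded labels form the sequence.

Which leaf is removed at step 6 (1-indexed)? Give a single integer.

Answer: 8

Derivation:
Step 1: current leaves = {1,4,6,8,9,10}. Remove leaf 1 (neighbor: 5).
Step 2: current leaves = {4,6,8,9,10}. Remove leaf 4 (neighbor: 5).
Step 3: current leaves = {6,8,9,10}. Remove leaf 6 (neighbor: 5).
Step 4: current leaves = {5,8,9,10}. Remove leaf 5 (neighbor: 7).
Step 5: current leaves = {7,8,9,10}. Remove leaf 7 (neighbor: 2).
Step 6: current leaves = {8,9,10}. Remove leaf 8 (neighbor: 3).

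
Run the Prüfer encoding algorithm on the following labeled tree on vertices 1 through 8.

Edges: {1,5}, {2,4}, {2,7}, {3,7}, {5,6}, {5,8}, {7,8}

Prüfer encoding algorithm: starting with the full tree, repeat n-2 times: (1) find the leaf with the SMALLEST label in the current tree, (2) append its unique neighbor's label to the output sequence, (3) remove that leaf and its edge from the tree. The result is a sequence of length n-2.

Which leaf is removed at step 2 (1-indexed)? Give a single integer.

Answer: 3

Derivation:
Step 1: current leaves = {1,3,4,6}. Remove leaf 1 (neighbor: 5).
Step 2: current leaves = {3,4,6}. Remove leaf 3 (neighbor: 7).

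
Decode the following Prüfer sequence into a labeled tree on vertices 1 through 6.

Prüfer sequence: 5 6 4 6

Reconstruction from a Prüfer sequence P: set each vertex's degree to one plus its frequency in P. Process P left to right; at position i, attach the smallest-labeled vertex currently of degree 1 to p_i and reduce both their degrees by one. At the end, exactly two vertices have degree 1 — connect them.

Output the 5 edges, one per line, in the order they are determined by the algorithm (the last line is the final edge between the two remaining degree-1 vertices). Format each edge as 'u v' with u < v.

Answer: 1 5
2 6
3 4
4 6
5 6

Derivation:
Initial degrees: {1:1, 2:1, 3:1, 4:2, 5:2, 6:3}
Step 1: smallest deg-1 vertex = 1, p_1 = 5. Add edge {1,5}. Now deg[1]=0, deg[5]=1.
Step 2: smallest deg-1 vertex = 2, p_2 = 6. Add edge {2,6}. Now deg[2]=0, deg[6]=2.
Step 3: smallest deg-1 vertex = 3, p_3 = 4. Add edge {3,4}. Now deg[3]=0, deg[4]=1.
Step 4: smallest deg-1 vertex = 4, p_4 = 6. Add edge {4,6}. Now deg[4]=0, deg[6]=1.
Final: two remaining deg-1 vertices are 5, 6. Add edge {5,6}.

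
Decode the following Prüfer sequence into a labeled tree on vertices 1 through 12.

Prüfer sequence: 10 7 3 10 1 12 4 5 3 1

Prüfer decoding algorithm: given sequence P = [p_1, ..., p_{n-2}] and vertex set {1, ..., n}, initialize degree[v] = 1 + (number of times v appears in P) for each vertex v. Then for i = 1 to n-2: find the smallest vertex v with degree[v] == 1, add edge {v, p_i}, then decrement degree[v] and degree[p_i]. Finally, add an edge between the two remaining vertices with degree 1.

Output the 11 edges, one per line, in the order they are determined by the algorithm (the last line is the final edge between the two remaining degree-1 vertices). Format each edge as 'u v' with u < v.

Initial degrees: {1:3, 2:1, 3:3, 4:2, 5:2, 6:1, 7:2, 8:1, 9:1, 10:3, 11:1, 12:2}
Step 1: smallest deg-1 vertex = 2, p_1 = 10. Add edge {2,10}. Now deg[2]=0, deg[10]=2.
Step 2: smallest deg-1 vertex = 6, p_2 = 7. Add edge {6,7}. Now deg[6]=0, deg[7]=1.
Step 3: smallest deg-1 vertex = 7, p_3 = 3. Add edge {3,7}. Now deg[7]=0, deg[3]=2.
Step 4: smallest deg-1 vertex = 8, p_4 = 10. Add edge {8,10}. Now deg[8]=0, deg[10]=1.
Step 5: smallest deg-1 vertex = 9, p_5 = 1. Add edge {1,9}. Now deg[9]=0, deg[1]=2.
Step 6: smallest deg-1 vertex = 10, p_6 = 12. Add edge {10,12}. Now deg[10]=0, deg[12]=1.
Step 7: smallest deg-1 vertex = 11, p_7 = 4. Add edge {4,11}. Now deg[11]=0, deg[4]=1.
Step 8: smallest deg-1 vertex = 4, p_8 = 5. Add edge {4,5}. Now deg[4]=0, deg[5]=1.
Step 9: smallest deg-1 vertex = 5, p_9 = 3. Add edge {3,5}. Now deg[5]=0, deg[3]=1.
Step 10: smallest deg-1 vertex = 3, p_10 = 1. Add edge {1,3}. Now deg[3]=0, deg[1]=1.
Final: two remaining deg-1 vertices are 1, 12. Add edge {1,12}.

Answer: 2 10
6 7
3 7
8 10
1 9
10 12
4 11
4 5
3 5
1 3
1 12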